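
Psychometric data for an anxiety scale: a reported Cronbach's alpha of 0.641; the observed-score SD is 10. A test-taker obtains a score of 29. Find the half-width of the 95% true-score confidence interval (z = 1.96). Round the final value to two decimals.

11.74

SEM = 10.000 × √(1 − 0.641) = 10.000 × √0.359 ≃ 10.000 × 0.599 ≃ 5.992
Half-width = 1.96×5.992 ≃ 11.744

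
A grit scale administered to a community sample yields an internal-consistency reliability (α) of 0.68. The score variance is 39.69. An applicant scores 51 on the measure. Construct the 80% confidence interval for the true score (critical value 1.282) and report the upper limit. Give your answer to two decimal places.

55.57

SD = √39.69 = 6.300
SEM = 6.300 × √(1 − 0.680) = 6.300 × √0.320 ≈ 6.300 × 0.566 ≈ 3.564
Half-width = 1.282×3.564 ≈ 4.569
Upper limit = 51 + 4.569 ≈ 55.569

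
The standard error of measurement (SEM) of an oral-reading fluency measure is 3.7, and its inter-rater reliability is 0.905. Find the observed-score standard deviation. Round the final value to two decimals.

SD = SEM / √(1 − r) = 3.7 / √0.0950 ≈ 3.7 / 0.3082 ≈ 12.0044

12.00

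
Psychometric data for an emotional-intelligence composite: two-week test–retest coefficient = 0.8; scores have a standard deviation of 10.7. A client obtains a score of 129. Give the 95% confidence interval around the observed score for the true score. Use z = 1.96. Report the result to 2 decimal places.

[119.62, 138.38]

SEM = 10.70000 · √(1 − 0.80000) = 10.70000 · √0.20000 ≃ 10.70000 · 0.44721 ≃ 4.78519
Half-width = 1.96·4.78519 ≃ 9.37896
Interval: (119.62104, 138.37896)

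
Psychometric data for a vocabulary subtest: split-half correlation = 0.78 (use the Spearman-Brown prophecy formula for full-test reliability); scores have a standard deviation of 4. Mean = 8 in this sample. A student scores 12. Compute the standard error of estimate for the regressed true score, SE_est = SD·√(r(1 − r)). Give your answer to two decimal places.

1.32

r_full = 2·0.78 / (1 + 0.78) ≃ 0.8764
SE_est = 4.0000·√[r(1 − r)] ≃ 1.3165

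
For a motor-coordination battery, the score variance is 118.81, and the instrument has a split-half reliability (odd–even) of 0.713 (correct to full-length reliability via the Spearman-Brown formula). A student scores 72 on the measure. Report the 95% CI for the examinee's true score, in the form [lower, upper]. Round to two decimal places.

[63.26, 80.74]

SD = √118.81 = 10.9000
Full-length reliability (Spearman-Brown) = 2(0.713)/(1+0.713) ≃ 0.8325
SEM = 10.9000 × √(1 − 0.8325) = 10.9000 × √0.1675 ≃ 10.9000 × 0.4093 ≃ 4.4616
Half-width = 1.96×4.4616 ≃ 8.7447
Interval: (63.2553, 80.7447)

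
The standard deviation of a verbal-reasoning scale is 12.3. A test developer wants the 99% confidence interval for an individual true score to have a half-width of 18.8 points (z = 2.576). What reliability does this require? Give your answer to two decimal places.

SEM needed = half-width / z = 18.8/2.576 ≈ 7.2981
Required reliability = 1 − (SEM/SD)² = 1 − 0.3521 ≈ 0.6479

0.65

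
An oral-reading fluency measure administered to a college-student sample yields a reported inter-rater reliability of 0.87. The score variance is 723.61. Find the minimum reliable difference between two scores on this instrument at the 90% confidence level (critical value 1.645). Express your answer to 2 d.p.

22.56

SD = √723.61 = 26.900
The standard error of measurement is 26.900×√(1 − 0.870) ≈ 26.900×0.361 ≈ 9.699.
SE_diff = SEM × √2 ≈ 9.699 × 1.414 ≈ 13.716
Smallest detectable difference = 1.645×13.716 ≈ 22.563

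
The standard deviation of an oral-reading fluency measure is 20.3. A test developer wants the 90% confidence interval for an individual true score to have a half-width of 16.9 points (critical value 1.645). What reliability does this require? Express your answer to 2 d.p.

Required SEM = 16.9 / 1.645 ≃ 10.274
r = 1 − (10.274/20.3)² ≃ 1 − 0.256 ≃ 0.744

0.74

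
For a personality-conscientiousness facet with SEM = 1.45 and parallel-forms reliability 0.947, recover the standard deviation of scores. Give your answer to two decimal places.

6.30

SD = SEM / √(1 − r) = 1.45 / √0.0530 ≈ 1.45 / 0.2302 ≈ 6.2984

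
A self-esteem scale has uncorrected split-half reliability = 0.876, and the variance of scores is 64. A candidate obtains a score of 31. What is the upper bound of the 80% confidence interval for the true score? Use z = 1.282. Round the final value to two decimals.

σ = 64^(1/2) = 8.00000
Spearman-Brown: r = 2(0.876) / (1 + 0.876) = 1.75200 / 1.87600 ≈ 0.93390
SEM = 8.00000 × √(1 − 0.93390) = 8.00000 × √0.06610 ≈ 8.00000 × 0.25710 ≈ 2.05676
Margin = 1.282 × 2.05676 ≈ 2.63677
Upper limit = 31 + 2.63677 ≈ 33.63677

33.64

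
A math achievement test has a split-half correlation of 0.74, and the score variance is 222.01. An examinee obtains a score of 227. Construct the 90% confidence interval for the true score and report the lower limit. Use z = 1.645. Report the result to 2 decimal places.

σ = 222.01^(1/2) = 14.900
r_full = 2·0.74 / (1 + 0.74) ≈ 0.851
SEM = 14.900 * √(1 − 0.851) = 14.900 * √0.149 ≈ 14.900 * 0.387 ≈ 5.760
Margin = 1.645 * 5.760 ≈ 9.475
Lower bound: 227 − 9.475 = 217.525

217.53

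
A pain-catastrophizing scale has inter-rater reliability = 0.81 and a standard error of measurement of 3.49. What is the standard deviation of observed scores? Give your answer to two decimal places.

SD = 3.49 / √(1 − 0.81) ≃ 8.007

8.01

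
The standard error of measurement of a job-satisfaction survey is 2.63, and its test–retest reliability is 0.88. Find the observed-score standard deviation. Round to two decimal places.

SD = 2.63 / √(1 − 0.88) ≈ 7.5922

7.59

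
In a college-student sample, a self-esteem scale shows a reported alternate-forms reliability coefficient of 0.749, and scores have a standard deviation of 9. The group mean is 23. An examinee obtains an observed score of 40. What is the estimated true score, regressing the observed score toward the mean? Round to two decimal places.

35.73

T̂ = 0.749(40) + 0.251(23) ≈ 35.733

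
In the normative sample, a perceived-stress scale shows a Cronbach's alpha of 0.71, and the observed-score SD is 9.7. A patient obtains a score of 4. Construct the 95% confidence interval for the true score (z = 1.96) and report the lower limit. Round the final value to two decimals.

-6.24

SEM = 9.7000 * √(1 − 0.7100) = 9.7000 * √0.2900 ≈ 9.7000 * 0.5385 ≈ 5.2236
1.96 * SEM ≈ 10.2383
Lower limit = 4 − 10.2383 ≈ -6.2383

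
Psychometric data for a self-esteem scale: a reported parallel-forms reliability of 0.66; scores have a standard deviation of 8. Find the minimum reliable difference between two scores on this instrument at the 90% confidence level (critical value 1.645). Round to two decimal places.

10.85

The standard error of measurement is 8.000×√(1 − 0.660) ≈ 8.000×0.583 ≈ 4.665.
SE_diff = SEM × √2 ≈ 4.665 × 1.414 ≈ 6.597
Minimum reliable difference = 1.645 × SE_diff ≈ 1.645 × 6.597 ≈ 10.852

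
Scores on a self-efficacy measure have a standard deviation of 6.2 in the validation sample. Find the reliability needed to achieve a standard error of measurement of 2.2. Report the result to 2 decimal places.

0.87

r = 1 − (2.20000/6.2)² ≈ 1 − 0.12591 ≈ 0.87409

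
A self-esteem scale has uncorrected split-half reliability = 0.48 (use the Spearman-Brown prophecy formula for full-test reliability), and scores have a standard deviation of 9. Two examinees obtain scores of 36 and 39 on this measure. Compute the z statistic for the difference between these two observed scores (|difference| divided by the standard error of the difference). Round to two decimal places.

0.40

r_full = 2·0.48 / (1 + 0.48) ≈ 0.6486
SEM = 9.0000 · √(1 − 0.6486) = 9.0000 · √0.3514 ≈ 9.0000 · 0.5927 ≈ 5.3347
SE_diff = √2 · SEM ≈ 7.5445
z = |36 − 39| / 7.5445 = 3 / 7.5445 ≈ 0.3976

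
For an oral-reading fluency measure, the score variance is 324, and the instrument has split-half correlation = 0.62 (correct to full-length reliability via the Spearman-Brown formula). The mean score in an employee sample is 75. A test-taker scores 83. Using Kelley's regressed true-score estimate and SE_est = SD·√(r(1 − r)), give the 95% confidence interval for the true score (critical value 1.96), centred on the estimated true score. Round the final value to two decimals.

[66.17, 96.07]

SD = √324 = 18.000
Spearman-Brown: r = 2(0.62) / (1 + 0.62) = 1.240 / 1.620 ≈ 0.765
Estimated true score = 0.765·83 + (1 − 0.765)·75 ≈ 81.123
SE_est = SD · √(r(1 − r)) = 18.000 · √0.180 ≈ 18.000 · 0.424 ≈ 7.627
CI = 81.123 ± 1.96 · 7.627 → [66.174, 96.073]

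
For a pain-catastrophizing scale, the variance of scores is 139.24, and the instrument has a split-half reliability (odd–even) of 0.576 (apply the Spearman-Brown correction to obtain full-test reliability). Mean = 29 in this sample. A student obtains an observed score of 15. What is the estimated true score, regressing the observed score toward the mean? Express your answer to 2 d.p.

Spearman-Brown: r = 2(0.576) / (1 + 0.576) = 1.1520 / 1.5760 ≈ 0.7310
T̂ = r·X + (1 − r)·M = 0.7310×15 + 0.2690×29 ≈ 10.9645 + 7.8020 ≈ 18.7665

18.77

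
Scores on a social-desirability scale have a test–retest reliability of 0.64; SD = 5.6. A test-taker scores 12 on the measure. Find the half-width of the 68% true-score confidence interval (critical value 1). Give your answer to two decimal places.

3.36

SEM = 5.60000×√(1 − 0.64000) ≈ 3.36000
1 × SEM ≈ 3.36000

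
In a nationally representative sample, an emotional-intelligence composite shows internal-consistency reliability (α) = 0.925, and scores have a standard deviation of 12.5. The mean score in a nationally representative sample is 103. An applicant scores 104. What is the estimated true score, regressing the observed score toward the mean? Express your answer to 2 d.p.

103.93

Estimated true score = 0.9250·104 + (1 − 0.9250)·103 ≈ 103.9250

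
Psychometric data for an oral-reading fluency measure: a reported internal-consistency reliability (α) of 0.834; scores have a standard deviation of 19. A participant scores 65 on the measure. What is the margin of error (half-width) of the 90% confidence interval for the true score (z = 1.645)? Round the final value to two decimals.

12.73

SEM = 19.000 · √(1 − 0.834) = 19.000 · √0.166 ≈ 19.000 · 0.407 ≈ 7.741
Margin = 1.645 · 7.741 ≈ 12.734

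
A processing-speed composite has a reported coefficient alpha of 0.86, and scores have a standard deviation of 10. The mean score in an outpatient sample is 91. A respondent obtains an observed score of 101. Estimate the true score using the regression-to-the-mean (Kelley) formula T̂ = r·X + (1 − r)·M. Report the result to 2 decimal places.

99.60

T̂ = 0.86000(101) + 0.14000(91) ≈ 99.60000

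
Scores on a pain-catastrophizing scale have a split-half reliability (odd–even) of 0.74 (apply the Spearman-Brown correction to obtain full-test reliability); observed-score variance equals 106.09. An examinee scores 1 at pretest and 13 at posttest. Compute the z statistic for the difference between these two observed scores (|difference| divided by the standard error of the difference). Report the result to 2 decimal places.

2.13

σ = 106.09^(1/2) = 10.3000
Full-length reliability (Spearman-Brown) = 2(0.74)/(1+0.74) ≃ 0.8506
The standard error of measurement is 10.3000×√(1 − 0.8506) ≃ 10.3000×0.3866 ≃ 3.9815.
SE_diff = SEM × √2 ≃ 3.9815 × 1.4142 ≃ 5.6307
z = |1 − 13| / 5.6307 = 12 / 5.6307 ≃ 2.1312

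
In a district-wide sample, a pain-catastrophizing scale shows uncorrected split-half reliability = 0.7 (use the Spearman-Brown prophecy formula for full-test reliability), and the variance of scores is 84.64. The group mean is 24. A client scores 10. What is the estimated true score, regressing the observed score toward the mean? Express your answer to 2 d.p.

Full-length reliability (Spearman-Brown) = 2(0.7)/(1+0.7) ≈ 0.824
T̂ = 0.824(10) + 0.176(24) ≈ 12.471

12.47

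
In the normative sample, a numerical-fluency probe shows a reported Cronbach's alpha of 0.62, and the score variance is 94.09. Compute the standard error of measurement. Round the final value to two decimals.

SD = √94.09 ≈ 9.700
SEM = 9.700·√(1 − 0.620) ≈ 5.979

5.98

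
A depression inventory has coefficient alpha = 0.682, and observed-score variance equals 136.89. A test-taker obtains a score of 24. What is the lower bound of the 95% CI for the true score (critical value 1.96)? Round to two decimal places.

11.07

SD = √136.89 = 11.7000
The standard error of measurement is 11.7000*√(1 − 0.6820) ≈ 11.7000*0.5639 ≈ 6.5978.
1.96 * SEM ≈ 12.9317
Lower limit = 24 − 12.9317 ≈ 11.0683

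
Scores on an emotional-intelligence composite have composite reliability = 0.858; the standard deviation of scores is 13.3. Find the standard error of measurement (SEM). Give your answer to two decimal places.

5.01

SEM = 13.3000·√(1 − 0.8580) ≈ 5.0118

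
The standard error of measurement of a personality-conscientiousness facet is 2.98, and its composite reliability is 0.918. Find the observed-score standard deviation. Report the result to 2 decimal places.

SD = SEM / √(1 − r) = 2.98 / √0.0820 ≈ 2.98 / 0.2864 ≈ 10.4066

10.41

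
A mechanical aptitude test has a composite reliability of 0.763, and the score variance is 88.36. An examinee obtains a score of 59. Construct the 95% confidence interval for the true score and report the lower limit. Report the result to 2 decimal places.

SD = √88.36 = 9.400
SEM = 9.400 × √(1 − 0.763) = 9.400 × √0.237 ≃ 9.400 × 0.487 ≃ 4.576
Half-width = 1.96×4.576 ≃ 8.969
Lower bound: 59 − 8.969 = 50.031

50.03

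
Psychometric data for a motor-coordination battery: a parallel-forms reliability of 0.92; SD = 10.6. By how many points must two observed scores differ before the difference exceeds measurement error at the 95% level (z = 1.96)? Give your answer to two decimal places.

8.31

SEM = 10.600 * √(1 − 0.920) = 10.600 * √0.080 ≈ 10.600 * 0.283 ≈ 2.998
Standard error of the difference = 2.998·√2 ≈ 4.240
Minimum reliable difference = 1.96 * SE_diff ≈ 1.96 * 4.240 ≈ 8.310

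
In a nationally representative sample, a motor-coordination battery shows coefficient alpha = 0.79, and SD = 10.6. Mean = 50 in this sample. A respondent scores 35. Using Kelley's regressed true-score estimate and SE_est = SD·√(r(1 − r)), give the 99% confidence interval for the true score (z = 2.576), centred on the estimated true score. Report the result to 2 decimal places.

[27.03, 49.27]

T̂ = r·X + (1 − r)·M = 0.7900·35 + 0.2100·50 = 27.6500 + 10.5000 ≈ 38.1500
SE_est = SD · √(r(1 − r)) = 10.6000 · √0.1659 ≈ 10.6000 · 0.4073 ≈ 4.3175
CI = 38.1500 ± 2.576 · 4.3175 → [27.0282, 49.2718]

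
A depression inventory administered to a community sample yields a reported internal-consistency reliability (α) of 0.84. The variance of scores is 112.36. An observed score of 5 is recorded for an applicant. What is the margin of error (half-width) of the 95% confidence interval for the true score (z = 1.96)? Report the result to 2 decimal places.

σ = 112.36^(1/2) = 10.600
SEM = 10.600*√(1 − 0.840) ≈ 4.240
Half-width = 1.96*4.240 ≈ 8.310

8.31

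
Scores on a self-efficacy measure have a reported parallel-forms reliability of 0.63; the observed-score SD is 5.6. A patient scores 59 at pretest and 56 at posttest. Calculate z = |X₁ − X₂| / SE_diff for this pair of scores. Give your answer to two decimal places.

0.62

The standard error of measurement is 5.60000·√(1 − 0.63000) ≈ 5.60000·0.60828 ≈ 3.40635.
SE_diff = √2 · SEM ≈ 4.81730
z = |59 − 56| / 4.81730 = 3 / 4.81730 ≈ 0.62276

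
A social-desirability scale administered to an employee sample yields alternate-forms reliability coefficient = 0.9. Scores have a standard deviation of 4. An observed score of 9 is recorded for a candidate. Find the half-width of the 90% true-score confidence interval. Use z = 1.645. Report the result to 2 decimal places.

The standard error of measurement is 4.0000*√(1 − 0.9000) ≃ 4.0000*0.3162 ≃ 1.2649.
Half-width = 1.645*1.2649 ≃ 2.0808

2.08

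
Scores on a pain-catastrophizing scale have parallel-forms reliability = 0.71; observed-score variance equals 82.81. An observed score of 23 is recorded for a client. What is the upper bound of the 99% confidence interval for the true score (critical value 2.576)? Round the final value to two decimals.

35.62

SD = √82.81 ≈ 9.10000
SEM = 9.10000×√(1 − 0.71000) ≈ 4.90050
Margin = 2.576 × 4.90050 ≈ 12.62369
Upper bound: 23 + 12.62369 = 35.62369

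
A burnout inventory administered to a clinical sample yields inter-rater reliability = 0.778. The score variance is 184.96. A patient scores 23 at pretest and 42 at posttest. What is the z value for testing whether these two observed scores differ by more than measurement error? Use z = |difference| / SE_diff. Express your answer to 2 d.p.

2.10

SD = √184.96 ≈ 13.600
SEM = 13.600 × √(1 − 0.778) = 13.600 × √0.222 ≈ 13.600 × 0.471 ≈ 6.408
SE_diff = √2 × SEM ≈ 9.062
z = |23 − 42| / 9.062 = 19 / 9.062 ≈ 2.097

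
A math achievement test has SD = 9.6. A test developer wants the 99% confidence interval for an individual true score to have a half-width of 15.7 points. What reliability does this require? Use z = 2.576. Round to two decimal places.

0.60

Required SEM = 15.7 / 2.576 ≈ 6.0947
Required reliability = 1 − (SEM/SD)² = 1 − 0.4031 ≈ 0.5969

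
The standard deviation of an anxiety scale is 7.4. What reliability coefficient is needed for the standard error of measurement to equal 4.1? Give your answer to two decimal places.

0.69

r = 1 − (SEM / SD)² = 1 − (4.100 / 7.4)² ≈ 1 − 0.307 ≈ 0.693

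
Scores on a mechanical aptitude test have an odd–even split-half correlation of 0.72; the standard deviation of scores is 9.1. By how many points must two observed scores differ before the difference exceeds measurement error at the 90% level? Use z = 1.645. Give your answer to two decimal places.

r_full = 2·0.72 / (1 + 0.72) ≈ 0.8372
The standard error of measurement is 9.1000*√(1 − 0.8372) ≈ 9.1000*0.4035 ≈ 3.6716.
SE_diff = √2 * SEM ≈ 5.1924
Smallest detectable difference = 1.645*5.1924 ≈ 8.5416

8.54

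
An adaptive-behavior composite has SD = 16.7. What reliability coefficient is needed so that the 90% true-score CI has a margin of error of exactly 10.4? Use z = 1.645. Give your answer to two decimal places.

SEM needed = half-width / z = 10.4/1.645 ≈ 6.32219
r = 1 − (6.32219/16.7)² ≈ 1 − 0.14332 ≈ 0.85668

0.86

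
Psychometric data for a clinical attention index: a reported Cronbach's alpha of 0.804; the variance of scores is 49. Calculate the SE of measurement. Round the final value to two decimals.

σ = 49^(1/2) = 7.000
SEM = 7.000 * √(1 − 0.804) = 7.000 * √0.196 ≃ 7.000 * 0.443 ≃ 3.099

3.10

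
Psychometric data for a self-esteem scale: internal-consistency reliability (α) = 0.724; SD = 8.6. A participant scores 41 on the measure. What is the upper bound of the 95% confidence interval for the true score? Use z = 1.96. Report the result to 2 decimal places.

49.86

The standard error of measurement is 8.600×√(1 − 0.724) ≈ 8.600×0.525 ≈ 4.518.
Margin = 1.96 × 4.518 ≈ 8.855
Upper limit = 41 + 8.855 ≈ 49.855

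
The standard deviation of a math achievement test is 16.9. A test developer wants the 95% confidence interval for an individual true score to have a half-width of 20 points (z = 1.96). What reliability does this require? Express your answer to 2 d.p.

Required SEM = 20 / 1.96 ≈ 10.2041
r = 1 − (SEM / SD)² = 1 − (10.2041 / 16.9)² ≈ 1 − 0.3646 ≈ 0.6354

0.64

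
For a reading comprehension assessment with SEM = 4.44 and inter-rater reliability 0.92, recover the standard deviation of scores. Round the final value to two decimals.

σ = SEM·(1 − r)^(−1/2) ≈ 4.44*3.536 ≈ 15.698

15.70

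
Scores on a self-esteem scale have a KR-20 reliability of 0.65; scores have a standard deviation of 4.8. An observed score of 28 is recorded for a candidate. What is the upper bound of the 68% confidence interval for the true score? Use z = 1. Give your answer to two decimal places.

SEM = 4.80000 · √(1 − 0.65000) = 4.80000 · √0.35000 ≈ 4.80000 · 0.59161 ≈ 2.83972
Half-width = 1·2.83972 ≈ 2.83972
Upper bound: 28 + 2.83972 = 30.83972

30.84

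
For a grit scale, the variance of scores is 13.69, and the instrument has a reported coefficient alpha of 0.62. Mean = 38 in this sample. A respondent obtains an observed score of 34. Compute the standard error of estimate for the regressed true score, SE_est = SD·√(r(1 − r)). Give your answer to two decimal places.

SD = √13.69 ≃ 3.7000
SE_est = 3.7000×√(0.6200×0.3800) ≃ 1.7959

1.80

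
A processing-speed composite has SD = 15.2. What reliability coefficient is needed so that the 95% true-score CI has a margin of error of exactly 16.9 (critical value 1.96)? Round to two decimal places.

0.68

Required SEM = 16.9 / 1.96 ≈ 8.6224
Required reliability = 1 − (SEM/SD)² = 1 − 0.3218 ≈ 0.6782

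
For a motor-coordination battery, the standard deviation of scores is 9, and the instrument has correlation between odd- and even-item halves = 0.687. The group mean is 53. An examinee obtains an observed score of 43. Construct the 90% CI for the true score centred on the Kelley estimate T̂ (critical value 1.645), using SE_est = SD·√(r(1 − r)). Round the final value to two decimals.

[39.10, 50.61]

r_full = 2·0.687 / (1 + 0.687) ≈ 0.814
T̂ = 0.814(43) + 0.186(53) ≈ 44.855
SE_est = SD × √(r(1 − r)) = 9.000 × √0.151 ≈ 9.000 × 0.389 ≈ 3.499
90% CI: 44.855 ± 5.755 ≈ (39.100, 50.611)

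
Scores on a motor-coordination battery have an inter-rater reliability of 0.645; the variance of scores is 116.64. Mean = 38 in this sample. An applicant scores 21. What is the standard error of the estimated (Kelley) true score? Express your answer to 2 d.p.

SD = √116.64 = 10.800
SE_est = 10.800·√(0.645·0.355) ≃ 5.168

5.17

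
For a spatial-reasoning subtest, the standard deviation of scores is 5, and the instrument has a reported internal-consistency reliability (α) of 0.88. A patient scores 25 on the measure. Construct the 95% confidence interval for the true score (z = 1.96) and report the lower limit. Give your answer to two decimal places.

SEM = 5.00000*√(1 − 0.88000) ≈ 1.73205
Margin = 1.96 * 1.73205 ≈ 3.39482
Lower bound: 25 − 3.39482 = 21.60518

21.61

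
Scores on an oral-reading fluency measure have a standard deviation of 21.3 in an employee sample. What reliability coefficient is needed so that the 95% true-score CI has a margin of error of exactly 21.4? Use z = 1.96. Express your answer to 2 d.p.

Required SEM = 21.4 / 1.96 ≃ 10.91837
r = 1 − (10.91837/21.3)² ≃ 1 − 0.26276 ≃ 0.73724

0.74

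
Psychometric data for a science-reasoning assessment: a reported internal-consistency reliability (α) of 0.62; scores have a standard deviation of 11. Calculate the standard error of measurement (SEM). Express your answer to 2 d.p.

6.78

The standard error of measurement is 11.0000*√(1 − 0.6200) ≈ 11.0000*0.6164 ≈ 6.7809.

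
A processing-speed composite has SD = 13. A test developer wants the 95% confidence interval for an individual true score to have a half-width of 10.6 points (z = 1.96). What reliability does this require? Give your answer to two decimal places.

Required SEM = 10.6 / 1.96 ≈ 5.408
Required reliability = 1 − (SEM/SD)² = 1 − 0.173 ≈ 0.827

0.83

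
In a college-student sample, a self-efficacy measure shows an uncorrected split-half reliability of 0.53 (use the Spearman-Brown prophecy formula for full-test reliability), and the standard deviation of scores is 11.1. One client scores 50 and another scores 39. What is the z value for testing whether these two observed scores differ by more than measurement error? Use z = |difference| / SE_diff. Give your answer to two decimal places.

1.26

r_full = 2·0.53 / (1 + 0.53) ≈ 0.69281
SEM = 11.10000 * √(1 − 0.69281) = 11.10000 * √0.30719 ≈ 11.10000 * 0.55425 ≈ 6.15214
Standard error of the difference = 6.15214·√2 ≈ 8.70044
z = |50 − 39| / 8.70044 = 11 / 8.70044 ≈ 1.26430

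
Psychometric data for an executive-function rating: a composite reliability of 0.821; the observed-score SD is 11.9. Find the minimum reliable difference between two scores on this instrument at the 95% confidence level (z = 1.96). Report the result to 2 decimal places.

SEM = 11.90000 · √(1 − 0.82100) = 11.90000 · √0.17900 ≈ 11.90000 · 0.42308 ≈ 5.03470
Standard error of the difference = 5.03470·√2 ≈ 7.12014
Smallest detectable difference = 1.96·7.12014 ≈ 13.95547

13.96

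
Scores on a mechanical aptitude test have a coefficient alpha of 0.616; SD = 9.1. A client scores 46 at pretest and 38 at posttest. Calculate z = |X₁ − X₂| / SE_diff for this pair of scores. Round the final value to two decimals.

SEM = 9.1000·√(1 − 0.6160) ≈ 5.6391
SE_diff = √2 · SEM ≈ 7.9748
z = 8 / 7.9748 ≈ 1.0032

1.00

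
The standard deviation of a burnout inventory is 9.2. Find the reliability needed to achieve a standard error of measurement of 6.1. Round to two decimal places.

0.56

Required reliability = 1 − (SEM/SD)² = 1 − 0.4396 ≃ 0.5604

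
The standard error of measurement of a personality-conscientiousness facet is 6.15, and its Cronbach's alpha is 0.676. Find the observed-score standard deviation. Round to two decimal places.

SD = 6.15 / √(1 − 0.676) ≈ 10.80445

10.80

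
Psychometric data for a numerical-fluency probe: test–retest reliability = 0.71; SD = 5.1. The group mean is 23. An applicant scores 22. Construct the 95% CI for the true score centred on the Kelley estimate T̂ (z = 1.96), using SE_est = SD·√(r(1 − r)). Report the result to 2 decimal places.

[17.75, 26.83]

T̂ = 0.710(22) + 0.290(23) ≈ 22.290
SE_est = 5.100*√(0.710*0.290) ≈ 2.314
CI = 22.290 ± 1.96 * 2.314 → [17.754, 26.826]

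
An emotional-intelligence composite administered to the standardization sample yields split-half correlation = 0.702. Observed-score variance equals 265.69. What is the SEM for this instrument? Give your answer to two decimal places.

6.82

SD = √265.69 = 16.300
Full-length reliability (Spearman-Brown) = 2(0.702)/(1+0.702) ≈ 0.825
SEM = 16.300*√(1 − 0.825) ≈ 6.820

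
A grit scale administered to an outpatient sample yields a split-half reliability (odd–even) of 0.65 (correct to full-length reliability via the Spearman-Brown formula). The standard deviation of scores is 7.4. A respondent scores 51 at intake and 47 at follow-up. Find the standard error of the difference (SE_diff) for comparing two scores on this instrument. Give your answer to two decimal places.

Spearman-Brown: r = 2(0.65) / (1 + 0.65) = 1.3000 / 1.6500 ≈ 0.7879
SEM = 7.4000 * √(1 − 0.7879) = 7.4000 * √0.2121 ≈ 7.4000 * 0.4606 ≈ 3.4082
SE_diff = √2 * SEM ≈ 4.8199

4.82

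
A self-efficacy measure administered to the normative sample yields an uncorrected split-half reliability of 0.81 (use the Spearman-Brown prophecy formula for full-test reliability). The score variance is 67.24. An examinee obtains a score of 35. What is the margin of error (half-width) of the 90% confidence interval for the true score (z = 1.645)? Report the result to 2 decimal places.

4.37

SD = √67.24 = 8.200
Spearman-Brown: r = 2(0.81) / (1 + 0.81) = 1.620 / 1.810 ≈ 0.895
SEM = 8.200 × √(1 − 0.895) = 8.200 × √0.105 ≈ 8.200 × 0.324 ≈ 2.657
Half-width = 1.645×2.657 ≈ 4.370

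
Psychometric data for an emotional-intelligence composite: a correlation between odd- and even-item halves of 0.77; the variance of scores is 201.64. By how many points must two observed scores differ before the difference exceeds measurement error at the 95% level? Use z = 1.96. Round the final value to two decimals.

14.19

σ = 201.64^(1/2) = 14.2000
Full-length reliability (Spearman-Brown) = 2(0.77)/(1+0.77) ≈ 0.8701
SEM = 14.2000·√(1 − 0.8701) ≈ 5.1188
SE_diff = √2 · SEM ≈ 7.2390
Minimum reliable difference = 1.96 · SE_diff ≈ 1.96 · 7.2390 ≈ 14.1885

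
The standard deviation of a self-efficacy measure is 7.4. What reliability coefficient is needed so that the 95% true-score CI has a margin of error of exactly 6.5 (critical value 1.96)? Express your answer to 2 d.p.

Required SEM = 6.5 / 1.96 ≃ 3.3163
Required reliability = 1 − (SEM/SD)² = 1 − 0.2008 ≃ 0.7992

0.80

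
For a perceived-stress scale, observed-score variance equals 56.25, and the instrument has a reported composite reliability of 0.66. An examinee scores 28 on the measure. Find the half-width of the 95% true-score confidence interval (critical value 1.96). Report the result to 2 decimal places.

8.57

SD = √56.25 ≈ 7.5000
SEM = 7.5000 * √(1 − 0.6600) = 7.5000 * √0.3400 ≈ 7.5000 * 0.5831 ≈ 4.3732
Half-width = 1.96*4.3732 ≈ 8.5715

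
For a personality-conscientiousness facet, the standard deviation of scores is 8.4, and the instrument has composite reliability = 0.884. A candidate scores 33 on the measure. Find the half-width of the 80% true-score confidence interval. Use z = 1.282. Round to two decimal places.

3.67

The standard error of measurement is 8.400*√(1 − 0.884) ≈ 8.400*0.341 ≈ 2.861.
1.282 * SEM ≈ 3.668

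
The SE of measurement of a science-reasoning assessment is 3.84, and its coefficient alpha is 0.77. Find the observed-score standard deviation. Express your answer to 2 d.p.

8.01

SD = 3.84 / √(1 − 0.77) ≈ 8.007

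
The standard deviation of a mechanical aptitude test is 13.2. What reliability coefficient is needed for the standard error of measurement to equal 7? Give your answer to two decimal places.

Required reliability = 1 − (SEM/SD)² = 1 − 0.28122 ≃ 0.71878

0.72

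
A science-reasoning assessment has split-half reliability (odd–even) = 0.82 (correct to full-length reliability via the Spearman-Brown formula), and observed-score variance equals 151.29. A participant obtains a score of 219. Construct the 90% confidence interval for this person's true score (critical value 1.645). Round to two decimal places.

[212.64, 225.36]

SD = √151.29 = 12.3000
Spearman-Brown: r = 2(0.82) / (1 + 0.82) = 1.6400 / 1.8200 ≃ 0.9011
The standard error of measurement is 12.3000*√(1 − 0.9011) ≃ 12.3000*0.3145 ≃ 3.8682.
1.645 * SEM ≃ 6.3631
CI = 219 ± 6.3631 → [212.6369, 225.3631]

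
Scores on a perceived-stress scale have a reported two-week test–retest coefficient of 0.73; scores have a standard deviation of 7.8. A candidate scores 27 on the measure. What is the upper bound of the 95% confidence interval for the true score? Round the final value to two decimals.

34.94

SEM = 7.800·√(1 − 0.730) ≈ 4.053
1.96 · SEM ≈ 7.944
Upper bound: 27 + 7.944 = 34.944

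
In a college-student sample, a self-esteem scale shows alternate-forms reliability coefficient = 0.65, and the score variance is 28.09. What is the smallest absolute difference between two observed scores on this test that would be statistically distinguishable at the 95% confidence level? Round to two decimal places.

σ = 28.09^(1/2) = 5.300
SEM = 5.300 · √(1 − 0.650) = 5.300 · √0.350 ≃ 5.300 · 0.592 ≃ 3.136
SE_diff = √2 · SEM ≃ 4.434
Smallest detectable difference = 1.96·4.434 ≃ 8.691

8.69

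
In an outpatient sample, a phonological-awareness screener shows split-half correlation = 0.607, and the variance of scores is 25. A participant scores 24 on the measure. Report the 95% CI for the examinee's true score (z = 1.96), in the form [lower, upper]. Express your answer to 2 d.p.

SD = √25 ≈ 5.00000
Spearman-Brown: r = 2(0.607) / (1 + 0.607) = 1.21400 / 1.60700 ≈ 0.75544
SEM = 5.00000×√(1 − 0.75544) ≈ 2.47263
1.96 × SEM ≈ 4.84635
CI = 24 ± 4.84635 → [19.15365, 28.84635]

[19.15, 28.85]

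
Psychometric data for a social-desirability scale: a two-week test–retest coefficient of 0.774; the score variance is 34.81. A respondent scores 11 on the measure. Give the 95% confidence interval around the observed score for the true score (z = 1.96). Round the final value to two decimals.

[5.50, 16.50]

σ = 34.81^(1/2) = 5.9000
The standard error of measurement is 5.9000×√(1 − 0.7740) ≃ 5.9000×0.4754 ≃ 2.8048.
Margin = 1.96 × 2.8048 ≃ 5.4975
Interval: (5.5025, 16.4975)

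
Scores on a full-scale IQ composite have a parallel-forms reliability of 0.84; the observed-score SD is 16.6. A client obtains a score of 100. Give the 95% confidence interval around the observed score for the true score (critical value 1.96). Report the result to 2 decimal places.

SEM = 16.60000 · √(1 − 0.84000) = 16.60000 · √0.16000 ≈ 16.60000 · 0.40000 ≈ 6.64000
1.96 · SEM ≈ 13.01440
95% CI: 100 ± 13.01440 = [86.98560, 113.01440]

[86.99, 113.01]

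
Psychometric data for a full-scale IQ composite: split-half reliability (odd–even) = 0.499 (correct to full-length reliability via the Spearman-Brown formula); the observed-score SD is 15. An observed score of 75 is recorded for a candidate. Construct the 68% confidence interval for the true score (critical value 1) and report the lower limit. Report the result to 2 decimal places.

66.33

Full-length reliability (Spearman-Brown) = 2(0.499)/(1+0.499) ≈ 0.666
SEM = 15.000 × √(1 − 0.666) = 15.000 × √0.334 ≈ 15.000 × 0.578 ≈ 8.672
1 × SEM ≈ 8.672
Lower bound: 75 − 8.672 = 66.328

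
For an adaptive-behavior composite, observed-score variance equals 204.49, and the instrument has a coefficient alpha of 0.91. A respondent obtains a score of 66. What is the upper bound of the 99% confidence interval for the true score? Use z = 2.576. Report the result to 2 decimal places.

77.05

σ = 204.49^(1/2) = 14.300
SEM = 14.300·√(1 − 0.910) ≈ 4.290
Half-width = 2.576·4.290 ≈ 11.051
Upper limit = 66 + 11.051 ≈ 77.051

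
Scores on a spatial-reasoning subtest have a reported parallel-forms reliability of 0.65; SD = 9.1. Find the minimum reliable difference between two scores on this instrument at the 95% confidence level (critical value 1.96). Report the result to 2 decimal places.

14.92

SEM = 9.10000 * √(1 − 0.65000) = 9.10000 * √0.35000 ≈ 9.10000 * 0.59161 ≈ 5.38363
Standard error of the difference = 5.38363·√2 ≈ 7.61361
Smallest detectable difference = 1.96*7.61361 ≈ 14.92267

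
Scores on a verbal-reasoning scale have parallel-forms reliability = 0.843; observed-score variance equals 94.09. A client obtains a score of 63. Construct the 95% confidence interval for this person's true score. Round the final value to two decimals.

SD = √94.09 = 9.700
SEM = 9.700 * √(1 − 0.843) = 9.700 * √0.157 ≈ 9.700 * 0.396 ≈ 3.843
Margin = 1.96 * 3.843 ≈ 7.533
95% CI: 63 ± 7.533 = [55.467, 70.533]

[55.47, 70.53]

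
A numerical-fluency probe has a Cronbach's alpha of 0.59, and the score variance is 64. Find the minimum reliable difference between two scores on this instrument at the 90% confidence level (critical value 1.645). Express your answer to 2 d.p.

11.92

σ = 64^(1/2) = 8.000
SEM = 8.000 * √(1 − 0.590) = 8.000 * √0.410 ≈ 8.000 * 0.640 ≈ 5.122
Standard error of the difference = 5.122·√2 ≈ 7.244
Minimum reliable difference = 1.645 * SE_diff ≈ 1.645 * 7.244 ≈ 11.917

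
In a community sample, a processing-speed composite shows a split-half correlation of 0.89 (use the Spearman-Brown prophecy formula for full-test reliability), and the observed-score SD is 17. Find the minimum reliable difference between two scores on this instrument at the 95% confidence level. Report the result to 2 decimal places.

11.37

r_full = 2·0.89 / (1 + 0.89) ≈ 0.942
SEM = 17.000·√(1 − 0.942) ≈ 4.101
SE_diff = √2 · SEM ≈ 5.800
Minimum reliable difference = 1.96 · SE_diff ≈ 1.96 · 5.800 ≈ 11.368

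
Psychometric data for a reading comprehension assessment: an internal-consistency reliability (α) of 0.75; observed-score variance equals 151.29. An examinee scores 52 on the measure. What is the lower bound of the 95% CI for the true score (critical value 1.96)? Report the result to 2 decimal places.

39.95

SD = √151.29 ≈ 12.300
The standard error of measurement is 12.300*√(1 − 0.750) ≈ 12.300*0.500 ≈ 6.150.
Half-width = 1.96*6.150 ≈ 12.054
Lower bound: 52 − 12.054 = 39.946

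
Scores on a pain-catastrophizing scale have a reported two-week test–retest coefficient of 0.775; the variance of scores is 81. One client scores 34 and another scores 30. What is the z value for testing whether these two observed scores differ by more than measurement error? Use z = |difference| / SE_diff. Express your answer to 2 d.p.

0.66

SD = √81 = 9.000
The standard error of measurement is 9.000×√(1 − 0.775) ≈ 9.000×0.474 ≈ 4.269.
SE_diff = SEM × √2 ≈ 4.269 × 1.414 ≈ 6.037
z = 4 / 6.037 ≈ 0.663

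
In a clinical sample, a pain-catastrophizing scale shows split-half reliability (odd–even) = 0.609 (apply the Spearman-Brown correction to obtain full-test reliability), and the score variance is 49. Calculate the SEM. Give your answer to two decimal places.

3.45

SD = √49 ≈ 7.000
Spearman-Brown: r = 2(0.609) / (1 + 0.609) = 1.218 / 1.609 ≈ 0.757
SEM = 7.000 * √(1 − 0.757) = 7.000 * √0.243 ≈ 7.000 * 0.493 ≈ 3.451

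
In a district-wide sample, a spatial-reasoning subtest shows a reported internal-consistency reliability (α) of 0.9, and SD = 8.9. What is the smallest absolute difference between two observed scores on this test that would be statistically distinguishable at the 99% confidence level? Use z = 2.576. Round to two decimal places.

10.25

SEM = 8.90000 · √(1 − 0.90000) = 8.90000 · √0.10000 ≈ 8.90000 · 0.31623 ≈ 2.81443
SE_diff = √2 · SEM ≈ 3.98020
Minimum reliable difference = 2.576 · SE_diff ≈ 2.576 · 3.98020 ≈ 10.25300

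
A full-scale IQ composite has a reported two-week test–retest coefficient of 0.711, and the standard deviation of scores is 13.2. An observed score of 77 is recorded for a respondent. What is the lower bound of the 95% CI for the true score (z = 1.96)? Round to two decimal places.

SEM = 13.20000 · √(1 − 0.71100) = 13.20000 · √0.28900 ≈ 13.20000 · 0.53759 ≈ 7.09615
Half-width = 1.96·7.09615 ≈ 13.90846
Lower limit = 77 − 13.90846 ≈ 63.09154

63.09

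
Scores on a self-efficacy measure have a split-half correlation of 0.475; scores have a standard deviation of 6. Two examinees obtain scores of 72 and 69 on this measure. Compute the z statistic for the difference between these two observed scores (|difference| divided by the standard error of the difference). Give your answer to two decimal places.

0.59

Spearman-Brown: r = 2(0.475) / (1 + 0.475) = 0.950 / 1.475 ≈ 0.644
The standard error of measurement is 6.000×√(1 − 0.644) ≈ 6.000×0.597 ≈ 3.580.
SE_diff = √2 × SEM ≈ 5.062
z = |72 − 69| / 5.062 = 3 / 5.062 ≈ 0.593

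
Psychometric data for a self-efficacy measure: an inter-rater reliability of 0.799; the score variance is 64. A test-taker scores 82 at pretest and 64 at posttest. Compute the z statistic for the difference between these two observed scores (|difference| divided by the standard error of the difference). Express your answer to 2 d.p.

3.55

SD = √64 = 8.0000
SEM = 8.0000·√(1 − 0.7990) ≈ 3.5866
SE_diff = √2 · SEM ≈ 5.0723
z = 18 / 5.0723 ≈ 3.5487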